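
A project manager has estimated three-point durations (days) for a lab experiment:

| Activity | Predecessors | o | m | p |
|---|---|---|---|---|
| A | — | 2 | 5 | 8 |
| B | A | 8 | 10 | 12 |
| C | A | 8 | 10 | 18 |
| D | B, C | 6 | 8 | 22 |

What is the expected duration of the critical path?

te_A = (2 + 4·5 + 8)/6 = 30/6 = 5
te_B = (8 + 4·10 + 12)/6 = 60/6 = 10
te_C = (8 + 4·10 + 18)/6 = 66/6 = 11
te_D = (6 + 4·8 + 22)/6 = 60/6 = 10

Forward pass:
ES_A = 0; EF_A = 5
ES_B = 5; EF_B = 5+10 = 15
ES_C = 5; EF_C = 5+11 = 16
ES_D = max(EF_B=15, EF_C=16) = 16; EF_D = 16+10 = 26
Expected project duration μ = 26 days. Critical path: A → C → D.

26 days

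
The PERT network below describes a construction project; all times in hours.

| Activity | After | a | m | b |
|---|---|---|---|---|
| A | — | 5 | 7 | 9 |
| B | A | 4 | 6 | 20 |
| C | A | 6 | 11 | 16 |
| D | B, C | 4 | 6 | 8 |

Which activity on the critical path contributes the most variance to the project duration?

te_A = (5 + 4·7 + 9)/6 = 42/6 = 7; σ²_A = ((9−5)/6)² = 0.444
te_B = (4 + 4·6 + 20)/6 = 48/6 = 8; σ²_B = ((20−4)/6)² = 7.111
te_C = (6 + 4·11 + 16)/6 = 66/6 = 11; σ²_C = ((16−6)/6)² = 2.778
te_D = (4 + 4·6 + 8)/6 = 36/6 = 6; σ²_D = ((8−4)/6)² = 0.444

Forward pass:
ES_A = 0; EF_A = 7
ES_B = 7; EF_B = 7+8 = 15
ES_C = 7; EF_C = 7+11 = 18
ES_D = max(EF_B=15, EF_C=18) = 18; EF_D = 18+6 = 24
Expected project duration μ = 24 hours. Critical path: A → C → D.

Variances on critical path: σ²_A=0.444, σ²_C=2.778, σ²_D=0.444.
Largest is σ²_C = 2.778.

C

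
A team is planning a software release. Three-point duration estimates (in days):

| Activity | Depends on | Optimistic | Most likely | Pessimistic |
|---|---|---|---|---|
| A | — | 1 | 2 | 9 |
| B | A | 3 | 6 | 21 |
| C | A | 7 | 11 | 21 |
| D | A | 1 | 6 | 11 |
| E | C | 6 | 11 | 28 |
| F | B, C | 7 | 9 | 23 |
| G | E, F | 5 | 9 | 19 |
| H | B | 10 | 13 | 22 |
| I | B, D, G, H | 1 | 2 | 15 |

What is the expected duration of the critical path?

42 days

te_A = (1 + 4·2 + 9)/6 = 18/6 = 3
te_B = (3 + 4·6 + 21)/6 = 48/6 = 8
te_C = (7 + 4·11 + 21)/6 = 72/6 = 12
te_D = (1 + 4·6 + 11)/6 = 36/6 = 6
te_E = (6 + 4·11 + 28)/6 = 78/6 = 13
te_F = (7 + 4·9 + 23)/6 = 66/6 = 11
te_G = (5 + 4·9 + 19)/6 = 60/6 = 10
te_H = (10 + 4·13 + 22)/6 = 84/6 = 14
te_I = (1 + 4·2 + 15)/6 = 24/6 = 4

Forward pass:
ES_A = 0; EF_A = 3
ES_B = 3; EF_B = 3+8 = 11
ES_C = 3; EF_C = 3+12 = 15
ES_D = 3; EF_D = 3+6 = 9
ES_E = 15; EF_E = 15+13 = 28
ES_F = max(EF_B=11, EF_C=15) = 15; EF_F = 15+11 = 26
ES_G = max(EF_E=28, EF_F=26) = 28; EF_G = 28+10 = 38
ES_H = 11; EF_H = 11+14 = 25
ES_I = max(EF_B=11, EF_D=9, EF_G=38, EF_H=25) = 38; EF_I = 38+4 = 42
Expected project duration μ = 42 days. Critical path: A → C → E → G → I.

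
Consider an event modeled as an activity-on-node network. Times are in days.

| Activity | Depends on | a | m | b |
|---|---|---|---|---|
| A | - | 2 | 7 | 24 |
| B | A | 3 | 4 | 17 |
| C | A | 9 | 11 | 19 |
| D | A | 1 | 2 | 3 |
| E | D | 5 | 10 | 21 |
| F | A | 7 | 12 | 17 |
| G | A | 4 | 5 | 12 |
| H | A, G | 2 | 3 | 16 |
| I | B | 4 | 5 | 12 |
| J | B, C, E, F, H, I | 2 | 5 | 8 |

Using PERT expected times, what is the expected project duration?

27 days

te_A = (2 + 4·7 + 24)/6 = 54/6 = 9
te_B = (3 + 4·4 + 17)/6 = 36/6 = 6
te_C = (9 + 4·11 + 19)/6 = 72/6 = 12
te_D = (1 + 4·2 + 3)/6 = 12/6 = 2
te_E = (5 + 4·10 + 21)/6 = 66/6 = 11
te_F = (7 + 4·12 + 17)/6 = 72/6 = 12
te_G = (4 + 4·5 + 12)/6 = 36/6 = 6
te_H = (2 + 4·3 + 16)/6 = 30/6 = 5
te_I = (4 + 4·5 + 12)/6 = 36/6 = 6
te_J = (2 + 4·5 + 8)/6 = 30/6 = 5

Forward pass:
ES_A = 0; EF_A = 9
ES_B = 9; EF_B = 9+6 = 15
ES_C = 9; EF_C = 9+12 = 21
ES_D = 9; EF_D = 9+2 = 11
ES_E = 11; EF_E = 11+11 = 22
ES_F = 9; EF_F = 9+12 = 21
ES_G = 9; EF_G = 9+6 = 15
ES_H = max(EF_A=9, EF_G=15) = 15; EF_H = 15+5 = 20
ES_I = 15; EF_I = 15+6 = 21
ES_J = max(EF_B=15, EF_C=21, EF_E=22, EF_F=21, EF_H=20, EF_I=21) = 22; EF_J = 22+5 = 27
Expected project duration μ = 27 days. Critical path: A → D → E → J.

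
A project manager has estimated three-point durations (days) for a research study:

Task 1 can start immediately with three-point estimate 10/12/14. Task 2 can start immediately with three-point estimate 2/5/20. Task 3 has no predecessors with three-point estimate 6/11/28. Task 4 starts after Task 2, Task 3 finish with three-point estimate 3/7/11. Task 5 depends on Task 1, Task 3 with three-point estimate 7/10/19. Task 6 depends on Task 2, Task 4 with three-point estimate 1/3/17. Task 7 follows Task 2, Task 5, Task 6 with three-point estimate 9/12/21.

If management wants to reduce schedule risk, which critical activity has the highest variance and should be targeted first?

Task 3

te_Task 1 = (10 + 4·12 + 14)/6 = 72/6 = 12; σ²_Task 1 = ((14−10)/6)² = 0.444
te_Task 2 = (2 + 4·5 + 20)/6 = 42/6 = 7; σ²_Task 2 = ((20−2)/6)² = 9.000
te_Task 3 = (6 + 4·11 + 28)/6 = 78/6 = 13; σ²_Task 3 = ((28−6)/6)² = 13.444
te_Task 4 = (3 + 4·7 + 11)/6 = 42/6 = 7; σ²_Task 4 = ((11−3)/6)² = 1.778
te_Task 5 = (7 + 4·10 + 19)/6 = 66/6 = 11; σ²_Task 5 = ((19−7)/6)² = 4.000
te_Task 6 = (1 + 4·3 + 17)/6 = 30/6 = 5; σ²_Task 6 = ((17−1)/6)² = 7.111
te_Task 7 = (9 + 4·12 + 21)/6 = 78/6 = 13; σ²_Task 7 = ((21−9)/6)² = 4.000

Forward pass:
ES_Task 1 = 0; EF_Task 1 = 12
ES_Task 2 = 0; EF_Task 2 = 7
ES_Task 3 = 0; EF_Task 3 = 13
ES_Task 4 = max(EF_Task 2=7, EF_Task 3=13) = 13; EF_Task 4 = 13+7 = 20
ES_Task 5 = max(EF_Task 1=12, EF_Task 3=13) = 13; EF_Task 5 = 13+11 = 24
ES_Task 6 = max(EF_Task 2=7, EF_Task 4=20) = 20; EF_Task 6 = 20+5 = 25
ES_Task 7 = max(EF_Task 2=7, EF_Task 5=24, EF_Task 6=25) = 25; EF_Task 7 = 25+13 = 38
Expected project duration μ = 38 days. Critical path: Task 3 → Task 4 → Task 6 → Task 7.

Variances on critical path: σ²_Task 3=13.444, σ²_Task 4=1.778, σ²_Task 6=7.111, σ²_Task 7=4.000.
Largest is σ²_Task 3 = 13.444.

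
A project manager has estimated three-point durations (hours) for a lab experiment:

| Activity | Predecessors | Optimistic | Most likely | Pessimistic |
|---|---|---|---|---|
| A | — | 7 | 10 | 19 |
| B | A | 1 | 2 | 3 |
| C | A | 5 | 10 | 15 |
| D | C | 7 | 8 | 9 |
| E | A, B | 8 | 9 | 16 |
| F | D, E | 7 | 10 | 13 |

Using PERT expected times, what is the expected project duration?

te_A = (7 + 4·10 + 19)/6 = 66/6 = 11
te_B = (1 + 4·2 + 3)/6 = 12/6 = 2
te_C = (5 + 4·10 + 15)/6 = 60/6 = 10
te_D = (7 + 4·8 + 9)/6 = 48/6 = 8
te_E = (8 + 4·9 + 16)/6 = 60/6 = 10
te_F = (7 + 4·10 + 13)/6 = 60/6 = 10

Forward pass:
ES_A = 0; EF_A = 11
ES_B = 11; EF_B = 11+2 = 13
ES_C = 11; EF_C = 11+10 = 21
ES_D = 21; EF_D = 21+8 = 29
ES_E = max(EF_A=11, EF_B=13) = 13; EF_E = 13+10 = 23
ES_F = max(EF_D=29, EF_E=23) = 29; EF_F = 29+10 = 39
Expected project duration μ = 39 hours. Critical path: A → C → D → F.

39 hours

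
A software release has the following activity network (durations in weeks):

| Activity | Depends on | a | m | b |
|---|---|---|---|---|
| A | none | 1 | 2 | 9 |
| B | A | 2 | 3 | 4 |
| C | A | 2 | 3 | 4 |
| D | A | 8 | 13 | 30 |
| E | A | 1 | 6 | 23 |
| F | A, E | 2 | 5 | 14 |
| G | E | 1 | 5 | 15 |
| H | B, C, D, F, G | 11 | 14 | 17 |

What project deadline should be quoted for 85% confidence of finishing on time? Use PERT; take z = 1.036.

36.2 weeks

te_A = (1 + 4·2 + 9)/6 = 18/6 = 3; σ²_A = ((9−1)/6)² = 1.778
te_B = (2 + 4·3 + 4)/6 = 18/6 = 3; σ²_B = ((4−2)/6)² = 0.111
te_C = (2 + 4·3 + 4)/6 = 18/6 = 3; σ²_C = ((4−2)/6)² = 0.111
te_D = (8 + 4·13 + 30)/6 = 90/6 = 15; σ²_D = ((30−8)/6)² = 13.444
te_E = (1 + 4·6 + 23)/6 = 48/6 = 8; σ²_E = ((23−1)/6)² = 13.444
te_F = (2 + 4·5 + 14)/6 = 36/6 = 6; σ²_F = ((14−2)/6)² = 4.000
te_G = (1 + 4·5 + 15)/6 = 36/6 = 6; σ²_G = ((15−1)/6)² = 5.444
te_H = (11 + 4·14 + 17)/6 = 84/6 = 14; σ²_H = ((17−11)/6)² = 1.000

Forward pass:
ES_A = 0; EF_A = 3
ES_B = 3; EF_B = 3+3 = 6
ES_C = 3; EF_C = 3+3 = 6
ES_D = 3; EF_D = 3+15 = 18
ES_E = 3; EF_E = 3+8 = 11
ES_F = max(EF_A=3, EF_E=11) = 11; EF_F = 11+6 = 17
ES_G = 11; EF_G = 11+6 = 17
ES_H = max(EF_B=6, EF_C=6, EF_D=18, EF_F=17, EF_G=17) = 18; EF_H = 18+14 = 32
Expected project duration μ = 32 weeks. Critical path: A → D → H.

Variance along critical path = 1.778 + 13.444 + 1.000 = 16.222; σ = 4.028 weeks.
D = μ + z·σ = 32 + 1.036·4.028 = 36.2 weeks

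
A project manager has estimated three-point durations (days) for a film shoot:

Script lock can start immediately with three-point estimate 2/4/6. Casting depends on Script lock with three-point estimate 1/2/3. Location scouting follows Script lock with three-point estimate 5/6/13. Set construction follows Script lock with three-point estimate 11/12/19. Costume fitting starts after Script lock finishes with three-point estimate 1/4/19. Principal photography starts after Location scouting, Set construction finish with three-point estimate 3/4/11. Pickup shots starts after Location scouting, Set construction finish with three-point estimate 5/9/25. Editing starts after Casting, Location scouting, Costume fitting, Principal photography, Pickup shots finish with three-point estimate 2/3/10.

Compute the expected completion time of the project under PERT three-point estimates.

te_Script lock = (2 + 4·4 + 6)/6 = 24/6 = 4
te_Casting = (1 + 4·2 + 3)/6 = 12/6 = 2
te_Location scouting = (5 + 4·6 + 13)/6 = 42/6 = 7
te_Set construction = (11 + 4·12 + 19)/6 = 78/6 = 13
te_Costume fitting = (1 + 4·4 + 19)/6 = 36/6 = 6
te_Principal photography = (3 + 4·4 + 11)/6 = 30/6 = 5
te_Pickup shots = (5 + 4·9 + 25)/6 = 66/6 = 11
te_Editing = (2 + 4·3 + 10)/6 = 24/6 = 4

Forward pass:
ES_Script lock = 0; EF_Script lock = 4
ES_Casting = 4; EF_Casting = 4+2 = 6
ES_Location scouting = 4; EF_Location scouting = 4+7 = 11
ES_Set construction = 4; EF_Set construction = 4+13 = 17
ES_Costume fitting = 4; EF_Costume fitting = 4+6 = 10
ES_Principal photography = max(EF_Location scouting=11, EF_Set construction=17) = 17; EF_Principal photography = 17+5 = 22
ES_Pickup shots = max(EF_Location scouting=11, EF_Set construction=17) = 17; EF_Pickup shots = 17+11 = 28
ES_Editing = max(EF_Casting=6, EF_Location scouting=11, EF_Costume fitting=10, EF_Principal photography=22, EF_Pickup shots=28) = 28; EF_Editing = 28+4 = 32
Expected project duration μ = 32 days. Critical path: Script lock → Set construction → Pickup shots → Editing.

32 days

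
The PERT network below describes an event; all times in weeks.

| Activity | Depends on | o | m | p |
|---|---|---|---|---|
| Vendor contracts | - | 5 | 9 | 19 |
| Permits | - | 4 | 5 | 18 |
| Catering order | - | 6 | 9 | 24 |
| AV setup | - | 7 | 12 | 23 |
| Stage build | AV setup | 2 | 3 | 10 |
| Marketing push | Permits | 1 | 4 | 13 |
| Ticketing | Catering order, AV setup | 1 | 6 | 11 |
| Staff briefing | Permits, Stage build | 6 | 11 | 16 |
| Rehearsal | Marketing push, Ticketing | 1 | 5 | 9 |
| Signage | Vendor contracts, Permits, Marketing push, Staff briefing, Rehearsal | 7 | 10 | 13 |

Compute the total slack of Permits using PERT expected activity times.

te_Vendor contracts = (5 + 4·9 + 19)/6 = 60/6 = 10
te_Permits = (4 + 4·5 + 18)/6 = 42/6 = 7
te_Catering order = (6 + 4·9 + 24)/6 = 66/6 = 11
te_AV setup = (7 + 4·12 + 23)/6 = 78/6 = 13
te_Stage build = (2 + 4·3 + 10)/6 = 24/6 = 4
te_Marketing push = (1 + 4·4 + 13)/6 = 30/6 = 5
te_Ticketing = (1 + 4·6 + 11)/6 = 36/6 = 6
te_Staff briefing = (6 + 4·11 + 16)/6 = 66/6 = 11
te_Rehearsal = (1 + 4·5 + 9)/6 = 30/6 = 5
te_Signage = (7 + 4·10 + 13)/6 = 60/6 = 10

Forward pass:
ES_Vendor contracts = 0; EF_Vendor contracts = 10
ES_Permits = 0; EF_Permits = 7
ES_Catering order = 0; EF_Catering order = 11
ES_AV setup = 0; EF_AV setup = 13
ES_Stage build = 13; EF_Stage build = 13+4 = 17
ES_Marketing push = 7; EF_Marketing push = 7+5 = 12
ES_Ticketing = max(EF_Catering order=11, EF_AV setup=13) = 13; EF_Ticketing = 13+6 = 19
ES_Staff briefing = max(EF_Permits=7, EF_Stage build=17) = 17; EF_Staff briefing = 17+11 = 28
ES_Rehearsal = max(EF_Marketing push=12, EF_Ticketing=19) = 19; EF_Rehearsal = 19+5 = 24
ES_Signage = max(EF_Vendor contracts=10, EF_Permits=7, EF_Marketing push=12, EF_Staff briefing=28, EF_Rehearsal=24) = 28; EF_Signage = 28+10 = 38
Expected project duration μ = 38 weeks. Critical path: AV setup → Stage build → Staff briefing → Signage.

Backward pass:
LF_Signage = 38; LS_Signage = 38−10 = 28
LF_Rehearsal = LS_Signage = 28; LS_Rehearsal = 28−5 = 23
LF_Staff briefing = LS_Signage = 28; LS_Staff briefing = 28−11 = 17
LF_Ticketing = LS_Rehearsal = 23; LS_Ticketing = 23−6 = 17
LF_Marketing push = min(LS_Rehearsal=23, LS_Signage=28) = 23; LS_Marketing push = 23−5 = 18
LF_Stage build = LS_Staff briefing = 17; LS_Stage build = 17−4 = 13
LF_AV setup = min(LS_Stage build=13, LS_Ticketing=17) = 13; LS_AV setup = 13−13 = 0
LF_Catering order = LS_Ticketing = 17; LS_Catering order = 17−11 = 6
LF_Permits = min(LS_Marketing push=18, LS_Staff briefing=17, LS_Signage=28) = 17; LS_Permits = 17−7 = 10
LF_Vendor contracts = LS_Signage = 28; LS_Vendor contracts = 28−10 = 18
Slack_Permits = LS_Permits − ES_Permits = 10 − 0 = 10

10 weeks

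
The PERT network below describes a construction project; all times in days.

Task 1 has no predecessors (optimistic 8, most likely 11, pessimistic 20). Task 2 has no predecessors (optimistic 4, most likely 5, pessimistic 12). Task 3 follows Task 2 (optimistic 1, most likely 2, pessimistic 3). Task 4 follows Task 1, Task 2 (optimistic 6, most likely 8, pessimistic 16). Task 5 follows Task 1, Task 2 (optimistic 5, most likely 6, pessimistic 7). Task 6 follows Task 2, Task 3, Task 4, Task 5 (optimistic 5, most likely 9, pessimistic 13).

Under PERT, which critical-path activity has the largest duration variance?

te_Task 1 = (8 + 4·11 + 20)/6 = 72/6 = 12; σ²_Task 1 = ((20−8)/6)² = 4.000
te_Task 2 = (4 + 4·5 + 12)/6 = 36/6 = 6; σ²_Task 2 = ((12−4)/6)² = 1.778
te_Task 3 = (1 + 4·2 + 3)/6 = 12/6 = 2; σ²_Task 3 = ((3−1)/6)² = 0.111
te_Task 4 = (6 + 4·8 + 16)/6 = 54/6 = 9; σ²_Task 4 = ((16−6)/6)² = 2.778
te_Task 5 = (5 + 4·6 + 7)/6 = 36/6 = 6; σ²_Task 5 = ((7−5)/6)² = 0.111
te_Task 6 = (5 + 4·9 + 13)/6 = 54/6 = 9; σ²_Task 6 = ((13−5)/6)² = 1.778

Forward pass:
ES_Task 1 = 0; EF_Task 1 = 12
ES_Task 2 = 0; EF_Task 2 = 6
ES_Task 3 = 6; EF_Task 3 = 6+2 = 8
ES_Task 4 = max(EF_Task 1=12, EF_Task 2=6) = 12; EF_Task 4 = 12+9 = 21
ES_Task 5 = max(EF_Task 1=12, EF_Task 2=6) = 12; EF_Task 5 = 12+6 = 18
ES_Task 6 = max(EF_Task 2=6, EF_Task 3=8, EF_Task 4=21, EF_Task 5=18) = 21; EF_Task 6 = 21+9 = 30
Expected project duration μ = 30 days. Critical path: Task 1 → Task 4 → Task 6.

Variances on critical path: σ²_Task 1=4.000, σ²_Task 4=2.778, σ²_Task 6=1.778.
Largest is σ²_Task 1 = 4.000.

Task 1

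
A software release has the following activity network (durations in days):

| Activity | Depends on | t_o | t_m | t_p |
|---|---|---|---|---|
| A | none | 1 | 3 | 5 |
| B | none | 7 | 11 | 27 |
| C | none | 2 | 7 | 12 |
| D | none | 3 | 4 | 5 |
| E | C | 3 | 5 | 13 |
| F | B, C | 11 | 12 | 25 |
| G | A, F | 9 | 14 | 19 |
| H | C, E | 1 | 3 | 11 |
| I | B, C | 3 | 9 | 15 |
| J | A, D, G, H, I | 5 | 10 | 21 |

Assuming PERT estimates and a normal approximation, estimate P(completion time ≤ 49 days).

te_A = (1 + 4·3 + 5)/6 = 18/6 = 3; σ²_A = ((5−1)/6)² = 0.444
te_B = (7 + 4·11 + 27)/6 = 78/6 = 13; σ²_B = ((27−7)/6)² = 11.111
te_C = (2 + 4·7 + 12)/6 = 42/6 = 7; σ²_C = ((12−2)/6)² = 2.778
te_D = (3 + 4·4 + 5)/6 = 24/6 = 4; σ²_D = ((5−3)/6)² = 0.111
te_E = (3 + 4·5 + 13)/6 = 36/6 = 6; σ²_E = ((13−3)/6)² = 2.778
te_F = (11 + 4·12 + 25)/6 = 84/6 = 14; σ²_F = ((25−11)/6)² = 5.444
te_G = (9 + 4·14 + 19)/6 = 84/6 = 14; σ²_G = ((19−9)/6)² = 2.778
te_H = (1 + 4·3 + 11)/6 = 24/6 = 4; σ²_H = ((11−1)/6)² = 2.778
te_I = (3 + 4·9 + 15)/6 = 54/6 = 9; σ²_I = ((15−3)/6)² = 4.000
te_J = (5 + 4·10 + 21)/6 = 66/6 = 11; σ²_J = ((21−5)/6)² = 7.111

Forward pass:
ES_A = 0; EF_A = 3
ES_B = 0; EF_B = 13
ES_C = 0; EF_C = 7
ES_D = 0; EF_D = 4
ES_E = 7; EF_E = 7+6 = 13
ES_F = max(EF_B=13, EF_C=7) = 13; EF_F = 13+14 = 27
ES_G = max(EF_A=3, EF_F=27) = 27; EF_G = 27+14 = 41
ES_H = max(EF_C=7, EF_E=13) = 13; EF_H = 13+4 = 17
ES_I = max(EF_B=13, EF_C=7) = 13; EF_I = 13+9 = 22
ES_J = max(EF_A=3, EF_D=4, EF_G=41, EF_H=17, EF_I=22) = 41; EF_J = 41+11 = 52
Expected project duration μ = 52 days. Critical path: B → F → G → J.

Variance along critical path = 11.111 + 5.444 + 2.778 + 7.111 = 26.444; σ = √26.444 = 5.142 days.
Z = (49 − 52) / 5.142 = -0.583
P(T ≤ 49) = Φ(-0.583) ≈ 0.280

0.280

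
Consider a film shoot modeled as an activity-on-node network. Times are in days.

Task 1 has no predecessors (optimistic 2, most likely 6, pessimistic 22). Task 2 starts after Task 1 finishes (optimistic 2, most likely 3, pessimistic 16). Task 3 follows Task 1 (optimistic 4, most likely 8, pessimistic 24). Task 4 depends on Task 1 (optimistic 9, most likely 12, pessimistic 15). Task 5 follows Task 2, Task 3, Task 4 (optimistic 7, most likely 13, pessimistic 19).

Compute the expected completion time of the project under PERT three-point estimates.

te_Task 1 = (2 + 4·6 + 22)/6 = 48/6 = 8
te_Task 2 = (2 + 4·3 + 16)/6 = 30/6 = 5
te_Task 3 = (4 + 4·8 + 24)/6 = 60/6 = 10
te_Task 4 = (9 + 4·12 + 15)/6 = 72/6 = 12
te_Task 5 = (7 + 4·13 + 19)/6 = 78/6 = 13

Forward pass:
ES_Task 1 = 0; EF_Task 1 = 8
ES_Task 2 = 8; EF_Task 2 = 8+5 = 13
ES_Task 3 = 8; EF_Task 3 = 8+10 = 18
ES_Task 4 = 8; EF_Task 4 = 8+12 = 20
ES_Task 5 = max(EF_Task 2=13, EF_Task 3=18, EF_Task 4=20) = 20; EF_Task 5 = 20+13 = 33
Expected project duration μ = 33 days. Critical path: Task 1 → Task 4 → Task 5.

33 days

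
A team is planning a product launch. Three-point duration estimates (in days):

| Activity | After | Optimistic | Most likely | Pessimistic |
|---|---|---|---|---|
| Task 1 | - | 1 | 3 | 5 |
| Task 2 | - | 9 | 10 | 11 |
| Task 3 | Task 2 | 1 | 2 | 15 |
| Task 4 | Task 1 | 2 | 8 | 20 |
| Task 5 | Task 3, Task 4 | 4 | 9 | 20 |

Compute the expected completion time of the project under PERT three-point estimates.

24 days

te_Task 1 = (1 + 4·3 + 5)/6 = 18/6 = 3
te_Task 2 = (9 + 4·10 + 11)/6 = 60/6 = 10
te_Task 3 = (1 + 4·2 + 15)/6 = 24/6 = 4
te_Task 4 = (2 + 4·8 + 20)/6 = 54/6 = 9
te_Task 5 = (4 + 4·9 + 20)/6 = 60/6 = 10

Forward pass:
ES_Task 1 = 0; EF_Task 1 = 3
ES_Task 2 = 0; EF_Task 2 = 10
ES_Task 3 = 10; EF_Task 3 = 10+4 = 14
ES_Task 4 = 3; EF_Task 4 = 3+9 = 12
ES_Task 5 = max(EF_Task 3=14, EF_Task 4=12) = 14; EF_Task 5 = 14+10 = 24
Expected project duration μ = 24 days. Critical path: Task 2 → Task 3 → Task 5.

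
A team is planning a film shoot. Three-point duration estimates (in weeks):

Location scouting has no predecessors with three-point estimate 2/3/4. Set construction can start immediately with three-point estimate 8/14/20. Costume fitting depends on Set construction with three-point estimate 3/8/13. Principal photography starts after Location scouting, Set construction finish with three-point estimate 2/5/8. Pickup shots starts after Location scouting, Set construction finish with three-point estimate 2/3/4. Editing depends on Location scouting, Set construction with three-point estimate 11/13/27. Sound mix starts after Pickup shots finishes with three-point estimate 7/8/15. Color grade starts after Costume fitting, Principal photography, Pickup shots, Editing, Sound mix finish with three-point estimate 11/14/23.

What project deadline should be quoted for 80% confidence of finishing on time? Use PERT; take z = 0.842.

te_Location scouting = (2 + 4·3 + 4)/6 = 18/6 = 3; σ²_Location scouting = ((4−2)/6)² = 0.111
te_Set construction = (8 + 4·14 + 20)/6 = 84/6 = 14; σ²_Set construction = ((20−8)/6)² = 4.000
te_Costume fitting = (3 + 4·8 + 13)/6 = 48/6 = 8; σ²_Costume fitting = ((13−3)/6)² = 2.778
te_Principal photography = (2 + 4·5 + 8)/6 = 30/6 = 5; σ²_Principal photography = ((8−2)/6)² = 1.000
te_Pickup shots = (2 + 4·3 + 4)/6 = 18/6 = 3; σ²_Pickup shots = ((4−2)/6)² = 0.111
te_Editing = (11 + 4·13 + 27)/6 = 90/6 = 15; σ²_Editing = ((27−11)/6)² = 7.111
te_Sound mix = (7 + 4·8 + 15)/6 = 54/6 = 9; σ²_Sound mix = ((15−7)/6)² = 1.778
te_Color grade = (11 + 4·14 + 23)/6 = 90/6 = 15; σ²_Color grade = ((23−11)/6)² = 4.000

Forward pass:
ES_Location scouting = 0; EF_Location scouting = 3
ES_Set construction = 0; EF_Set construction = 14
ES_Costume fitting = 14; EF_Costume fitting = 14+8 = 22
ES_Principal photography = max(EF_Location scouting=3, EF_Set construction=14) = 14; EF_Principal photography = 14+5 = 19
ES_Pickup shots = max(EF_Location scouting=3, EF_Set construction=14) = 14; EF_Pickup shots = 14+3 = 17
ES_Editing = max(EF_Location scouting=3, EF_Set construction=14) = 14; EF_Editing = 14+15 = 29
ES_Sound mix = 17; EF_Sound mix = 17+9 = 26
ES_Color grade = max(EF_Costume fitting=22, EF_Principal photography=19, EF_Pickup shots=17, EF_Editing=29, EF_Sound mix=26) = 29; EF_Color grade = 29+15 = 44
Expected project duration μ = 44 weeks. Critical path: Set construction → Editing → Color grade.

Variance along critical path = 4.000 + 7.111 + 4.000 = 15.111; σ = 3.887 weeks.
D = μ + z·σ = 44 + 0.842·3.887 = 47.3 weeks

47.3 weeks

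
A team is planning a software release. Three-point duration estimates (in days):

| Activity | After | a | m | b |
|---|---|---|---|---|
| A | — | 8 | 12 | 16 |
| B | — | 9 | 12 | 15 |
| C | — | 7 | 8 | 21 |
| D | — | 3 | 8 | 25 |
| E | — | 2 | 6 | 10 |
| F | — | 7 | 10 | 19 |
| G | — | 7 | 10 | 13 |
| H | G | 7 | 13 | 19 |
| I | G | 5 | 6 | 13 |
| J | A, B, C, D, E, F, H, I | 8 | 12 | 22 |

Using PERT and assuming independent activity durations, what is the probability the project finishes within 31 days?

0.061

te_A = (8 + 4·12 + 16)/6 = 72/6 = 12; σ²_A = ((16−8)/6)² = 1.778
te_B = (9 + 4·12 + 15)/6 = 72/6 = 12; σ²_B = ((15−9)/6)² = 1.000
te_C = (7 + 4·8 + 21)/6 = 60/6 = 10; σ²_C = ((21−7)/6)² = 5.444
te_D = (3 + 4·8 + 25)/6 = 60/6 = 10; σ²_D = ((25−3)/6)² = 13.444
te_E = (2 + 4·6 + 10)/6 = 36/6 = 6; σ²_E = ((10−2)/6)² = 1.778
te_F = (7 + 4·10 + 19)/6 = 66/6 = 11; σ²_F = ((19−7)/6)² = 4.000
te_G = (7 + 4·10 + 13)/6 = 60/6 = 10; σ²_G = ((13−7)/6)² = 1.000
te_H = (7 + 4·13 + 19)/6 = 78/6 = 13; σ²_H = ((19−7)/6)² = 4.000
te_I = (5 + 4·6 + 13)/6 = 42/6 = 7; σ²_I = ((13−5)/6)² = 1.778
te_J = (8 + 4·12 + 22)/6 = 78/6 = 13; σ²_J = ((22−8)/6)² = 5.444

Forward pass:
ES_A = 0; EF_A = 12
ES_B = 0; EF_B = 12
ES_C = 0; EF_C = 10
ES_D = 0; EF_D = 10
ES_E = 0; EF_E = 6
ES_F = 0; EF_F = 11
ES_G = 0; EF_G = 10
ES_H = 10; EF_H = 10+13 = 23
ES_I = 10; EF_I = 10+7 = 17
ES_J = max(EF_A=12, EF_B=12, EF_C=10, EF_D=10, EF_E=6, EF_F=11, EF_H=23, EF_I=17) = 23; EF_J = 23+13 = 36
Expected project duration μ = 36 days. Critical path: G → H → J.

Variance along critical path = 1.000 + 4.000 + 5.444 = 10.444; σ = √10.444 = 3.232 days.
Z = (31 − 36) / 3.232 = -1.547
P(T ≤ 31) = Φ(-1.547) ≈ 0.061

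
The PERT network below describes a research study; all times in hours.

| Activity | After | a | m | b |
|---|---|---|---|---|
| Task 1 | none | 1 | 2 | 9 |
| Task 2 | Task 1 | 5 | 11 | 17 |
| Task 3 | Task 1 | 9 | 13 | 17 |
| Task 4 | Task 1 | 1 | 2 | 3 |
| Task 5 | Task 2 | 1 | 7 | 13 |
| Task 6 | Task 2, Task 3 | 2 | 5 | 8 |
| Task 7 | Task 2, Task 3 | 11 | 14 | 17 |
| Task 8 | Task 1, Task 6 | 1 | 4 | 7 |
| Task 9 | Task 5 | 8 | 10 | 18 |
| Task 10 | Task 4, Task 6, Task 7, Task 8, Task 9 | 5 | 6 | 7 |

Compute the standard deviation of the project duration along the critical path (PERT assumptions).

3.56 hours

te_Task 1 = (1 + 4·2 + 9)/6 = 18/6 = 3; σ²_Task 1 = ((9−1)/6)² = 1.778
te_Task 2 = (5 + 4·11 + 17)/6 = 66/6 = 11; σ²_Task 2 = ((17−5)/6)² = 4.000
te_Task 3 = (9 + 4·13 + 17)/6 = 78/6 = 13; σ²_Task 3 = ((17−9)/6)² = 1.778
te_Task 4 = (1 + 4·2 + 3)/6 = 12/6 = 2; σ²_Task 4 = ((3−1)/6)² = 0.111
te_Task 5 = (1 + 4·7 + 13)/6 = 42/6 = 7; σ²_Task 5 = ((13−1)/6)² = 4.000
te_Task 6 = (2 + 4·5 + 8)/6 = 30/6 = 5; σ²_Task 6 = ((8−2)/6)² = 1.000
te_Task 7 = (11 + 4·14 + 17)/6 = 84/6 = 14; σ²_Task 7 = ((17−11)/6)² = 1.000
te_Task 8 = (1 + 4·4 + 7)/6 = 24/6 = 4; σ²_Task 8 = ((7−1)/6)² = 1.000
te_Task 9 = (8 + 4·10 + 18)/6 = 66/6 = 11; σ²_Task 9 = ((18−8)/6)² = 2.778
te_Task 10 = (5 + 4·6 + 7)/6 = 36/6 = 6; σ²_Task 10 = ((7−5)/6)² = 0.111

Forward pass:
ES_Task 1 = 0; EF_Task 1 = 3
ES_Task 2 = 3; EF_Task 2 = 3+11 = 14
ES_Task 3 = 3; EF_Task 3 = 3+13 = 16
ES_Task 4 = 3; EF_Task 4 = 3+2 = 5
ES_Task 5 = 14; EF_Task 5 = 14+7 = 21
ES_Task 6 = max(EF_Task 2=14, EF_Task 3=16) = 16; EF_Task 6 = 16+5 = 21
ES_Task 7 = max(EF_Task 2=14, EF_Task 3=16) = 16; EF_Task 7 = 16+14 = 30
ES_Task 8 = max(EF_Task 1=3, EF_Task 6=21) = 21; EF_Task 8 = 21+4 = 25
ES_Task 9 = 21; EF_Task 9 = 21+11 = 32
ES_Task 10 = max(EF_Task 4=5, EF_Task 6=21, EF_Task 7=30, EF_Task 8=25, EF_Task 9=32) = 32; EF_Task 10 = 32+6 = 38
Expected project duration μ = 38 hours. Critical path: Task 1 → Task 2 → Task 5 → Task 9 → Task 10.

Variance along critical path = 1.778 + 4.000 + 4.000 + 2.778 + 0.111 = 12.667
σ = √12.667 = 3.559 hours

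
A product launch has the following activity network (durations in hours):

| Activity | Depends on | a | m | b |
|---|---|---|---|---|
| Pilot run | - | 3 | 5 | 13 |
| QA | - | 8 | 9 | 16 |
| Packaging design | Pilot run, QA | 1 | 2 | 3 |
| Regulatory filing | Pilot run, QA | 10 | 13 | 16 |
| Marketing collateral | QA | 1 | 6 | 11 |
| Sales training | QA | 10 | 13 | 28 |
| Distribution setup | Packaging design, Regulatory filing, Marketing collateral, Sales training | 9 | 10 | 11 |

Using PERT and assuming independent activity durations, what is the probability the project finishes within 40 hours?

0.935

te_Pilot run = (3 + 4·5 + 13)/6 = 36/6 = 6; σ²_Pilot run = ((13−3)/6)² = 2.778
te_QA = (8 + 4·9 + 16)/6 = 60/6 = 10; σ²_QA = ((16−8)/6)² = 1.778
te_Packaging design = (1 + 4·2 + 3)/6 = 12/6 = 2; σ²_Packaging design = ((3−1)/6)² = 0.111
te_Regulatory filing = (10 + 4·13 + 16)/6 = 78/6 = 13; σ²_Regulatory filing = ((16−10)/6)² = 1.000
te_Marketing collateral = (1 + 4·6 + 11)/6 = 36/6 = 6; σ²_Marketing collateral = ((11−1)/6)² = 2.778
te_Sales training = (10 + 4·13 + 28)/6 = 90/6 = 15; σ²_Sales training = ((28−10)/6)² = 9.000
te_Distribution setup = (9 + 4·10 + 11)/6 = 60/6 = 10; σ²_Distribution setup = ((11−9)/6)² = 0.111

Forward pass:
ES_Pilot run = 0; EF_Pilot run = 6
ES_QA = 0; EF_QA = 10
ES_Packaging design = max(EF_Pilot run=6, EF_QA=10) = 10; EF_Packaging design = 10+2 = 12
ES_Regulatory filing = max(EF_Pilot run=6, EF_QA=10) = 10; EF_Regulatory filing = 10+13 = 23
ES_Marketing collateral = 10; EF_Marketing collateral = 10+6 = 16
ES_Sales training = 10; EF_Sales training = 10+15 = 25
ES_Distribution setup = max(EF_Packaging design=12, EF_Regulatory filing=23, EF_Marketing collateral=16, EF_Sales training=25) = 25; EF_Distribution setup = 25+10 = 35
Expected project duration μ = 35 hours. Critical path: QA → Sales training → Distribution setup.

Variance along critical path = 1.778 + 9.000 + 0.111 = 10.889; σ = √10.889 = 3.300 hours.
Z = (40 − 35) / 3.300 = 1.515
P(T ≤ 40) = Φ(1.515) ≈ 0.935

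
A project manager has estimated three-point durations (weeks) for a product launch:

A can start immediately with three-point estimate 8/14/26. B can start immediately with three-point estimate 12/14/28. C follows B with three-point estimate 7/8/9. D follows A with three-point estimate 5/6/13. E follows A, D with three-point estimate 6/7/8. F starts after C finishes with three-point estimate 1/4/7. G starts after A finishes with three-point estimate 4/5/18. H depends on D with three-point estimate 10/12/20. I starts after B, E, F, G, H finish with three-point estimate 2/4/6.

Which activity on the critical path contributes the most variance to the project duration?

te_A = (8 + 4·14 + 26)/6 = 90/6 = 15; σ²_A = ((26−8)/6)² = 9.000
te_B = (12 + 4·14 + 28)/6 = 96/6 = 16; σ²_B = ((28−12)/6)² = 7.111
te_C = (7 + 4·8 + 9)/6 = 48/6 = 8; σ²_C = ((9−7)/6)² = 0.111
te_D = (5 + 4·6 + 13)/6 = 42/6 = 7; σ²_D = ((13−5)/6)² = 1.778
te_E = (6 + 4·7 + 8)/6 = 42/6 = 7; σ²_E = ((8−6)/6)² = 0.111
te_F = (1 + 4·4 + 7)/6 = 24/6 = 4; σ²_F = ((7−1)/6)² = 1.000
te_G = (4 + 4·5 + 18)/6 = 42/6 = 7; σ²_G = ((18−4)/6)² = 5.444
te_H = (10 + 4·12 + 20)/6 = 78/6 = 13; σ²_H = ((20−10)/6)² = 2.778
te_I = (2 + 4·4 + 6)/6 = 24/6 = 4; σ²_I = ((6−2)/6)² = 0.444

Forward pass:
ES_A = 0; EF_A = 15
ES_B = 0; EF_B = 16
ES_C = 16; EF_C = 16+8 = 24
ES_D = 15; EF_D = 15+7 = 22
ES_E = max(EF_A=15, EF_D=22) = 22; EF_E = 22+7 = 29
ES_F = 24; EF_F = 24+4 = 28
ES_G = 15; EF_G = 15+7 = 22
ES_H = 22; EF_H = 22+13 = 35
ES_I = max(EF_B=16, EF_E=29, EF_F=28, EF_G=22, EF_H=35) = 35; EF_I = 35+4 = 39
Expected project duration μ = 39 weeks. Critical path: A → D → H → I.

Variances on critical path: σ²_A=9.000, σ²_D=1.778, σ²_H=2.778, σ²_I=0.444.
Largest is σ²_A = 9.000.

A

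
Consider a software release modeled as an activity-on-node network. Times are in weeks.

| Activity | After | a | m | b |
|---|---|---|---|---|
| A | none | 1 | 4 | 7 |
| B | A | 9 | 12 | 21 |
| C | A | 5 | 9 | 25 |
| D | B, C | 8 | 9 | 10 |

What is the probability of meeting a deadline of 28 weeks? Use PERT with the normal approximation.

te_A = (1 + 4·4 + 7)/6 = 24/6 = 4; σ²_A = ((7−1)/6)² = 1.000
te_B = (9 + 4·12 + 21)/6 = 78/6 = 13; σ²_B = ((21−9)/6)² = 4.000
te_C = (5 + 4·9 + 25)/6 = 66/6 = 11; σ²_C = ((25−5)/6)² = 11.111
te_D = (8 + 4·9 + 10)/6 = 54/6 = 9; σ²_D = ((10−8)/6)² = 0.111

Forward pass:
ES_A = 0; EF_A = 4
ES_B = 4; EF_B = 4+13 = 17
ES_C = 4; EF_C = 4+11 = 15
ES_D = max(EF_B=17, EF_C=15) = 17; EF_D = 17+9 = 26
Expected project duration μ = 26 weeks. Critical path: A → B → D.

Variance along critical path = 1.000 + 4.000 + 0.111 = 5.111; σ = √5.111 = 2.261 weeks.
Z = (28 − 26) / 2.261 = 0.885
P(T ≤ 28) = Φ(0.885) ≈ 0.812

0.812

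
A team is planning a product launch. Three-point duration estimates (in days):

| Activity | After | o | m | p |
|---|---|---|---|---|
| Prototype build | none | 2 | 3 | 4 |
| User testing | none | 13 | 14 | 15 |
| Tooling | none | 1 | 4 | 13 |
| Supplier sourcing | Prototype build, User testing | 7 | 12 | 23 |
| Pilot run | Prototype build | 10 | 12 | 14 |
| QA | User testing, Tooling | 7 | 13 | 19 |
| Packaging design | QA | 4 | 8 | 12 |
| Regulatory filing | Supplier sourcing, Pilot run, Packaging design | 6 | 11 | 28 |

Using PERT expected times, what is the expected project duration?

48 days

te_Prototype build = (2 + 4·3 + 4)/6 = 18/6 = 3
te_User testing = (13 + 4·14 + 15)/6 = 84/6 = 14
te_Tooling = (1 + 4·4 + 13)/6 = 30/6 = 5
te_Supplier sourcing = (7 + 4·12 + 23)/6 = 78/6 = 13
te_Pilot run = (10 + 4·12 + 14)/6 = 72/6 = 12
te_QA = (7 + 4·13 + 19)/6 = 78/6 = 13
te_Packaging design = (4 + 4·8 + 12)/6 = 48/6 = 8
te_Regulatory filing = (6 + 4·11 + 28)/6 = 78/6 = 13

Forward pass:
ES_Prototype build = 0; EF_Prototype build = 3
ES_User testing = 0; EF_User testing = 14
ES_Tooling = 0; EF_Tooling = 5
ES_Supplier sourcing = max(EF_Prototype build=3, EF_User testing=14) = 14; EF_Supplier sourcing = 14+13 = 27
ES_Pilot run = 3; EF_Pilot run = 3+12 = 15
ES_QA = max(EF_User testing=14, EF_Tooling=5) = 14; EF_QA = 14+13 = 27
ES_Packaging design = 27; EF_Packaging design = 27+8 = 35
ES_Regulatory filing = max(EF_Supplier sourcing=27, EF_Pilot run=15, EF_Packaging design=35) = 35; EF_Regulatory filing = 35+13 = 48
Expected project duration μ = 48 days. Critical path: User testing → QA → Packaging design → Regulatory filing.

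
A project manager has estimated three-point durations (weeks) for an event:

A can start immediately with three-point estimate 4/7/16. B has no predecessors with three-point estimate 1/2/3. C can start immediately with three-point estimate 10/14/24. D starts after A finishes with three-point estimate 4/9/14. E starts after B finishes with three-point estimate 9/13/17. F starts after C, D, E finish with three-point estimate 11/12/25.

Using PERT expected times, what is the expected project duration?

31 weeks

te_A = (4 + 4·7 + 16)/6 = 48/6 = 8
te_B = (1 + 4·2 + 3)/6 = 12/6 = 2
te_C = (10 + 4·14 + 24)/6 = 90/6 = 15
te_D = (4 + 4·9 + 14)/6 = 54/6 = 9
te_E = (9 + 4·13 + 17)/6 = 78/6 = 13
te_F = (11 + 4·12 + 25)/6 = 84/6 = 14

Forward pass:
ES_A = 0; EF_A = 8
ES_B = 0; EF_B = 2
ES_C = 0; EF_C = 15
ES_D = 8; EF_D = 8+9 = 17
ES_E = 2; EF_E = 2+13 = 15
ES_F = max(EF_C=15, EF_D=17, EF_E=15) = 17; EF_F = 17+14 = 31
Expected project duration μ = 31 weeks. Critical path: A → D → F.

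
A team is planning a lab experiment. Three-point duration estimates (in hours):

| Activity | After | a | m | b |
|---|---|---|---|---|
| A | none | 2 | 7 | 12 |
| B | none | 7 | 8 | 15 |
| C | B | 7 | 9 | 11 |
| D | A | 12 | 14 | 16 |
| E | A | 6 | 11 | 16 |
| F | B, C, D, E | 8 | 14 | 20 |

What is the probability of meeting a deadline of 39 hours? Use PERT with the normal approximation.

0.932

te_A = (2 + 4·7 + 12)/6 = 42/6 = 7; σ²_A = ((12−2)/6)² = 2.778
te_B = (7 + 4·8 + 15)/6 = 54/6 = 9; σ²_B = ((15−7)/6)² = 1.778
te_C = (7 + 4·9 + 11)/6 = 54/6 = 9; σ²_C = ((11−7)/6)² = 0.444
te_D = (12 + 4·14 + 16)/6 = 84/6 = 14; σ²_D = ((16−12)/6)² = 0.444
te_E = (6 + 4·11 + 16)/6 = 66/6 = 11; σ²_E = ((16−6)/6)² = 2.778
te_F = (8 + 4·14 + 20)/6 = 84/6 = 14; σ²_F = ((20−8)/6)² = 4.000

Forward pass:
ES_A = 0; EF_A = 7
ES_B = 0; EF_B = 9
ES_C = 9; EF_C = 9+9 = 18
ES_D = 7; EF_D = 7+14 = 21
ES_E = 7; EF_E = 7+11 = 18
ES_F = max(EF_B=9, EF_C=18, EF_D=21, EF_E=18) = 21; EF_F = 21+14 = 35
Expected project duration μ = 35 hours. Critical path: A → D → F.

Variance along critical path = 2.778 + 0.444 + 4.000 = 7.222; σ = √7.222 = 2.687 hours.
Z = (39 − 35) / 2.687 = 1.488
P(T ≤ 39) = Φ(1.488) ≈ 0.932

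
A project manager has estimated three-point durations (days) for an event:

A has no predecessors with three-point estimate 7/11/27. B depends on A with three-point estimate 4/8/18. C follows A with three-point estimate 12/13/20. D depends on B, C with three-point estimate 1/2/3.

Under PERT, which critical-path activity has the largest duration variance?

A

te_A = (7 + 4·11 + 27)/6 = 78/6 = 13; σ²_A = ((27−7)/6)² = 11.111
te_B = (4 + 4·8 + 18)/6 = 54/6 = 9; σ²_B = ((18−4)/6)² = 5.444
te_C = (12 + 4·13 + 20)/6 = 84/6 = 14; σ²_C = ((20−12)/6)² = 1.778
te_D = (1 + 4·2 + 3)/6 = 12/6 = 2; σ²_D = ((3−1)/6)² = 0.111

Forward pass:
ES_A = 0; EF_A = 13
ES_B = 13; EF_B = 13+9 = 22
ES_C = 13; EF_C = 13+14 = 27
ES_D = max(EF_B=22, EF_C=27) = 27; EF_D = 27+2 = 29
Expected project duration μ = 29 days. Critical path: A → C → D.

Variances on critical path: σ²_A=11.111, σ²_C=1.778, σ²_D=0.111.
Largest is σ²_A = 11.111.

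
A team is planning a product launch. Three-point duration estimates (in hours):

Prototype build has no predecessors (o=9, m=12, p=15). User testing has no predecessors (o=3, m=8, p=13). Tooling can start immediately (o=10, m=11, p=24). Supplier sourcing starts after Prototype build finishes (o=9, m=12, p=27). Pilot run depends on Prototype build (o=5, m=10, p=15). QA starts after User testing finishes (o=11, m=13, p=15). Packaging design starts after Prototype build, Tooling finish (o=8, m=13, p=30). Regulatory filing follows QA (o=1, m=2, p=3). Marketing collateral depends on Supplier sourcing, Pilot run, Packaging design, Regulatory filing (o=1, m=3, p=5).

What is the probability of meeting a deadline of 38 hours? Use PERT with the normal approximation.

0.944

te_Prototype build = (9 + 4·12 + 15)/6 = 72/6 = 12; σ²_Prototype build = ((15−9)/6)² = 1.000
te_User testing = (3 + 4·8 + 13)/6 = 48/6 = 8; σ²_User testing = ((13−3)/6)² = 2.778
te_Tooling = (10 + 4·11 + 24)/6 = 78/6 = 13; σ²_Tooling = ((24−10)/6)² = 5.444
te_Supplier sourcing = (9 + 4·12 + 27)/6 = 84/6 = 14; σ²_Supplier sourcing = ((27−9)/6)² = 9.000
te_Pilot run = (5 + 4·10 + 15)/6 = 60/6 = 10; σ²_Pilot run = ((15−5)/6)² = 2.778
te_QA = (11 + 4·13 + 15)/6 = 78/6 = 13; σ²_QA = ((15−11)/6)² = 0.444
te_Packaging design = (8 + 4·13 + 30)/6 = 90/6 = 15; σ²_Packaging design = ((30−8)/6)² = 13.444
te_Regulatory filing = (1 + 4·2 + 3)/6 = 12/6 = 2; σ²_Regulatory filing = ((3−1)/6)² = 0.111
te_Marketing collateral = (1 + 4·3 + 5)/6 = 18/6 = 3; σ²_Marketing collateral = ((5−1)/6)² = 0.444

Forward pass:
ES_Prototype build = 0; EF_Prototype build = 12
ES_User testing = 0; EF_User testing = 8
ES_Tooling = 0; EF_Tooling = 13
ES_Supplier sourcing = 12; EF_Supplier sourcing = 12+14 = 26
ES_Pilot run = 12; EF_Pilot run = 12+10 = 22
ES_QA = 8; EF_QA = 8+13 = 21
ES_Packaging design = max(EF_Prototype build=12, EF_Tooling=13) = 13; EF_Packaging design = 13+15 = 28
ES_Regulatory filing = 21; EF_Regulatory filing = 21+2 = 23
ES_Marketing collateral = max(EF_Supplier sourcing=26, EF_Pilot run=22, EF_Packaging design=28, EF_Regulatory filing=23) = 28; EF_Marketing collateral = 28+3 = 31
Expected project duration μ = 31 hours. Critical path: Tooling → Packaging design → Marketing collateral.

Variance along critical path = 5.444 + 13.444 + 0.444 = 19.333; σ = √19.333 = 4.397 hours.
Z = (38 − 31) / 4.397 = 1.592
P(T ≤ 38) = Φ(1.592) ≈ 0.944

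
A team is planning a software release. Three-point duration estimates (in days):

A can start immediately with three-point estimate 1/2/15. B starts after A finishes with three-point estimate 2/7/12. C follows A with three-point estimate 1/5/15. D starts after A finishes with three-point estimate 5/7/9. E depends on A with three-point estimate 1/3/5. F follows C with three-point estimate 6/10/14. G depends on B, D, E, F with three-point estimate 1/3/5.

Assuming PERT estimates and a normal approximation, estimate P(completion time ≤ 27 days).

te_A = (1 + 4·2 + 15)/6 = 24/6 = 4; σ²_A = ((15−1)/6)² = 5.444
te_B = (2 + 4·7 + 12)/6 = 42/6 = 7; σ²_B = ((12−2)/6)² = 2.778
te_C = (1 + 4·5 + 15)/6 = 36/6 = 6; σ²_C = ((15−1)/6)² = 5.444
te_D = (5 + 4·7 + 9)/6 = 42/6 = 7; σ²_D = ((9−5)/6)² = 0.444
te_E = (1 + 4·3 + 5)/6 = 18/6 = 3; σ²_E = ((5−1)/6)² = 0.444
te_F = (6 + 4·10 + 14)/6 = 60/6 = 10; σ²_F = ((14−6)/6)² = 1.778
te_G = (1 + 4·3 + 5)/6 = 18/6 = 3; σ²_G = ((5−1)/6)² = 0.444

Forward pass:
ES_A = 0; EF_A = 4
ES_B = 4; EF_B = 4+7 = 11
ES_C = 4; EF_C = 4+6 = 10
ES_D = 4; EF_D = 4+7 = 11
ES_E = 4; EF_E = 4+3 = 7
ES_F = 10; EF_F = 10+10 = 20
ES_G = max(EF_B=11, EF_D=11, EF_E=7, EF_F=20) = 20; EF_G = 20+3 = 23
Expected project duration μ = 23 days. Critical path: A → C → F → G.

Variance along critical path = 5.444 + 5.444 + 1.778 + 0.444 = 13.111; σ = √13.111 = 3.621 days.
Z = (27 − 23) / 3.621 = 1.105
P(T ≤ 27) = Φ(1.105) ≈ 0.865

0.865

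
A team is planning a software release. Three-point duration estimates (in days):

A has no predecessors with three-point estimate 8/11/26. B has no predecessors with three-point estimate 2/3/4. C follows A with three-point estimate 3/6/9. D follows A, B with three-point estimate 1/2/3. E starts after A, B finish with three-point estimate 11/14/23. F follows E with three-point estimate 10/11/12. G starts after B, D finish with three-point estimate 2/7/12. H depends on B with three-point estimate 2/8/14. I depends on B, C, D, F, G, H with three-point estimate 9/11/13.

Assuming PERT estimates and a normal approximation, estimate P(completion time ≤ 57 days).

te_A = (8 + 4·11 + 26)/6 = 78/6 = 13; σ²_A = ((26−8)/6)² = 9.000
te_B = (2 + 4·3 + 4)/6 = 18/6 = 3; σ²_B = ((4−2)/6)² = 0.111
te_C = (3 + 4·6 + 9)/6 = 36/6 = 6; σ²_C = ((9−3)/6)² = 1.000
te_D = (1 + 4·2 + 3)/6 = 12/6 = 2; σ²_D = ((3−1)/6)² = 0.111
te_E = (11 + 4·14 + 23)/6 = 90/6 = 15; σ²_E = ((23−11)/6)² = 4.000
te_F = (10 + 4·11 + 12)/6 = 66/6 = 11; σ²_F = ((12−10)/6)² = 0.111
te_G = (2 + 4·7 + 12)/6 = 42/6 = 7; σ²_G = ((12−2)/6)² = 2.778
te_H = (2 + 4·8 + 14)/6 = 48/6 = 8; σ²_H = ((14−2)/6)² = 4.000
te_I = (9 + 4·11 + 13)/6 = 66/6 = 11; σ²_I = ((13−9)/6)² = 0.444

Forward pass:
ES_A = 0; EF_A = 13
ES_B = 0; EF_B = 3
ES_C = 13; EF_C = 13+6 = 19
ES_D = max(EF_A=13, EF_B=3) = 13; EF_D = 13+2 = 15
ES_E = max(EF_A=13, EF_B=3) = 13; EF_E = 13+15 = 28
ES_F = 28; EF_F = 28+11 = 39
ES_G = max(EF_B=3, EF_D=15) = 15; EF_G = 15+7 = 22
ES_H = 3; EF_H = 3+8 = 11
ES_I = max(EF_B=3, EF_C=19, EF_D=15, EF_F=39, EF_G=22, EF_H=11) = 39; EF_I = 39+11 = 50
Expected project duration μ = 50 days. Critical path: A → E → F → I.

Variance along critical path = 9.000 + 4.000 + 0.111 + 0.444 = 13.556; σ = √13.556 = 3.682 days.
Z = (57 − 50) / 3.682 = 1.901
P(T ≤ 57) = Φ(1.901) ≈ 0.971

0.971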